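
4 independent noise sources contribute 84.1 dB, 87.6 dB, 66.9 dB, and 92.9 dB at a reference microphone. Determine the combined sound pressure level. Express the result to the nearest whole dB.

Incoherent sources combine by intensity addition: L_total = 10·log₁₀(Σ 10^(L_i/10)).
Σ 10^(L/10) = 10^(84.1/10) + 10^(87.6/10) + 10^(66.9/10) + 10^(92.9/10) = 2.787e+09.
L_total = 10·log₁₀(2.787e+09) = 94.45 dB.

94 dB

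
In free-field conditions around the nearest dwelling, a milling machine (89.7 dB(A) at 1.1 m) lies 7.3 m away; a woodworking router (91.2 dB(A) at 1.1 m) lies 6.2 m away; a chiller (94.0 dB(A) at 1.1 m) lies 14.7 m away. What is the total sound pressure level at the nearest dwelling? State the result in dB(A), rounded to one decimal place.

78.9 dB(A)

Propagate each source to the receiver with L = L_ref − 20·log₁₀(r/r_ref), then add intensities.
milling machine: 89.7 − 20·log₁₀(7.3/1.1) = 89.7 − 16.44 = 73.26 dB(A).
woodworking router: 91.2 − 20·log₁₀(6.2/1.1) = 91.2 − 15.02 = 76.18 dB(A).
chiller: 94.0 − 20·log₁₀(14.7/1.1) = 94.0 − 22.52 = 71.48 dB(A).
Σ 10^(L/10) = 7.675e+07 → L_total = 10·log₁₀(7.675e+07) = 78.85 dB(A).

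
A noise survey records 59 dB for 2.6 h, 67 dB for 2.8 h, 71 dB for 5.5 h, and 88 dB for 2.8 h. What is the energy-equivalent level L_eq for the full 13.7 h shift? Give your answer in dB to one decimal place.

81.3 dB

The energy average is taken in the linear domain: L_eq = 10·log₁₀[(Σ tᵢ·10^(Lᵢ/10))/T], T = 13.7 h.
Σ tᵢ·10^(Lᵢ/10) = 2.6·10^(59/10) + 2.8·10^(67/10) + 5.5·10^(71/10) + 2.8·10^(88/10) = 1.852e+09.
L_eq = 10·log₁₀(1.852e+09/13.7) = 81.31 dB.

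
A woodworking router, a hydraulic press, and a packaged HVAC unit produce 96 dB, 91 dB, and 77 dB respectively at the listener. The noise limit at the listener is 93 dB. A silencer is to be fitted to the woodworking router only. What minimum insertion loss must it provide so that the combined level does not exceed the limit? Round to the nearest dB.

8 dB

The untreated sources together contribute 10^(91/10) + 10^(77/10) = 1.309e+09, i.e. 91.17 dB.
To meet 93 dB overall, the treated woodworking router may contribute at most 10^(93/10) − 1.309e+09 = 6.862e+08, i.e. 88.36 dB.
Required insertion loss = 96 − 88.36 = 7.64 dB.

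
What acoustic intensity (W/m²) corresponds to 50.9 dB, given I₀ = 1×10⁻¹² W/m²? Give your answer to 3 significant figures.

1.23e-07 W/m²

L = 10·log₁₀(I/I₀) ⇒ I = I₀·10^(L/10) = 10⁻¹² × 10^5.09.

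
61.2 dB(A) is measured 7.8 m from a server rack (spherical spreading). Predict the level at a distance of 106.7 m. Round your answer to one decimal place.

38.5 dB(A)

Point-source attenuation: ΔL = 20·log₁₀(r₂/r₁) = 20·log₁₀(106.7/7.8) = 22.721 dB.
L₂ = 61.2 − 20·log₁₀(106.7/7.8) = 61.2 − 22.721 = 38.48 dB(A).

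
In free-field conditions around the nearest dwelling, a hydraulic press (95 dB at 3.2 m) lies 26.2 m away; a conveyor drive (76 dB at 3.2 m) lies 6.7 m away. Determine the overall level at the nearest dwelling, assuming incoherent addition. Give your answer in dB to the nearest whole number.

Apply inverse-square spreading to bring every level to the receiver, then sum 10^(L/10).
hydraulic press: 95 − 20·log₁₀(26.2/3.2) = 95 − 18.26 = 76.74 dB.
conveyor drive: 76 − 20·log₁₀(6.7/3.2) = 76 − 6.42 = 69.58 dB.
Σ 10^(L/10) = 5.625e+07 → L_total = 10·log₁₀(5.625e+07) = 77.50 dB.

78 dB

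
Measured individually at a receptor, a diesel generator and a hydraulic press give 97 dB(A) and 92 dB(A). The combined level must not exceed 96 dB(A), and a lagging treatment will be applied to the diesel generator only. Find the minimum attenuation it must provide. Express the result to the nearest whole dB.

3 dB

Fixed contribution from the other source: Σ 10^(L/10) = 10^(92/10) = 1.585e+09 (92.00 dB(A)).
To meet 96 dB(A) overall, the treated diesel generator may contribute at most 10^(96/10) − 1.585e+09 = 2.396e+09, i.e. 93.80 dB(A).
Required insertion loss = 97 − 93.80 = 3.20 dB.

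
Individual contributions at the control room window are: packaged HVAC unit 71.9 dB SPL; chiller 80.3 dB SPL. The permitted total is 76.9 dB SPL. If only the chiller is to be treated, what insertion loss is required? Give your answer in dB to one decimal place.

Everything except the chiller sums to 10^(71.9/10) = 1.549e+07 in linear terms, 71.90 dB SPL.
The limit corresponds to 10^(76.9/10) = 4.898e+07; subtracting the fixed part leaves 3.349e+07 for the chiller, i.e. 75.25 dB SPL.
So the chiller must be reduced from 80.3 to 75.25 dB SPL: IL = 5.05 dB.

5.1 dB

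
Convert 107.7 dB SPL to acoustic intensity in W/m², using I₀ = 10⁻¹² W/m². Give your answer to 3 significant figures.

L = 10·log₁₀(I/I₀) ⇒ I = I₀·10^(L/10) = 10⁻¹² × 10^10.77.

0.0589 W/m²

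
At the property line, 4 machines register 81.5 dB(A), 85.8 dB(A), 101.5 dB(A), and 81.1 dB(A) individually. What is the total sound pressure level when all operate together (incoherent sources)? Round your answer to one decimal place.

Incoherent sources combine by intensity addition: L_total = 10·log₁₀(Σ 10^(L_i/10)).
Σ 10^(L/10) = 10^(81.5/10) + 10^(85.8/10) + 10^(101.5/10) + 10^(81.1/10) = 1.478e+10.
L_total = 10·log₁₀(1.478e+10) = 101.70 dB(A).

101.7 dB(A)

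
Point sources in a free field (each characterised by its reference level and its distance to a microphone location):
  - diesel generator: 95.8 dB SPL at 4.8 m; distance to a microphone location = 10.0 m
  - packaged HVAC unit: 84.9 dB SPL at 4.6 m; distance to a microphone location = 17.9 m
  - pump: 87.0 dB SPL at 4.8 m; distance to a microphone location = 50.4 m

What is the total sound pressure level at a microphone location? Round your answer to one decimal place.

First find each source's level at the receiver (point-source: −20·log₁₀(r/r_ref)), then combine on an intensity basis.
diesel generator: 95.8 − 20·log₁₀(10.0/4.8) = 95.8 − 6.38 = 89.42 dB SPL.
packaged HVAC unit: 84.9 − 20·log₁₀(17.9/4.6) = 84.9 − 11.80 = 73.10 dB SPL.
pump: 87.0 − 20·log₁₀(50.4/4.8) = 87.0 − 20.42 = 66.58 dB SPL.
Σ 10^(L/10) = 9.009e+08 → L_total = 10·log₁₀(9.009e+08) = 89.55 dB SPL.

89.5 dB SPL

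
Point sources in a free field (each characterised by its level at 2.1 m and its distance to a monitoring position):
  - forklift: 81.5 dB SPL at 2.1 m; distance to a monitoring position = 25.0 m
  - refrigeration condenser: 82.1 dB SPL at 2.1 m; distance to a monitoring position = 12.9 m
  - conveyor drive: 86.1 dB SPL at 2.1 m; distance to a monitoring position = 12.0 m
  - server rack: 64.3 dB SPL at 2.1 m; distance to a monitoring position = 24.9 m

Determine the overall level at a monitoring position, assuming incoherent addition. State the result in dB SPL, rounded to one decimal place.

72.5 dB SPL

First find each source's level at the receiver (point-source: −20·log₁₀(r/r_ref)), then combine on an intensity basis.
forklift: 81.5 − 20·log₁₀(25.0/2.1) = 81.5 − 21.51 = 59.99 dB SPL.
refrigeration condenser: 82.1 − 20·log₁₀(12.9/2.1) = 82.1 − 15.77 = 66.33 dB SPL.
conveyor drive: 86.1 − 20·log₁₀(12.0/2.1) = 86.1 − 15.14 = 70.96 dB SPL.
server rack: 64.3 − 20·log₁₀(24.9/2.1) = 64.3 − 21.48 = 42.82 dB SPL.
Σ 10^(L/10) = 1.779e+07 → L_total = 10·log₁₀(1.779e+07) = 72.50 dB SPL.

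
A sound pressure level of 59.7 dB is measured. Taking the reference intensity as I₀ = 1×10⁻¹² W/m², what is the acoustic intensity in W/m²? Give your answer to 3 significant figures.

9.33e-07 W/m²

L = 10·log₁₀(I/I₀) ⇒ I = I₀·10^(L/10) = 10⁻¹² × 10^5.97.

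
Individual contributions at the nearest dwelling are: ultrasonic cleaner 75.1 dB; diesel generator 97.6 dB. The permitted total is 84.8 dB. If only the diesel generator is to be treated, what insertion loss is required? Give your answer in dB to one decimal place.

13.3 dB

Fixed contribution from the other source: Σ 10^(L/10) = 10^(75.1/10) = 3.236e+07 (75.10 dB).
The limit corresponds to 10^(84.8/10) = 3.020e+08; subtracting the fixed part leaves 2.696e+08 for the diesel generator, i.e. 84.31 dB.
So the diesel generator must be reduced from 97.6 to 84.31 dB: IL = 13.29 dB.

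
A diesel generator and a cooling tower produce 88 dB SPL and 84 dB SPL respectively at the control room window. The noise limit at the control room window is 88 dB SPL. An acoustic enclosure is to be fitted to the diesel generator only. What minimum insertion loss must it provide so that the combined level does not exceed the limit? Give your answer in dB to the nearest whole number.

The untreated sources together contribute 10^(84/10) = 2.512e+08, i.e. 84.00 dB SPL.
To meet 88 dB SPL overall, the treated diesel generator may contribute at most 10^(88/10) − 2.512e+08 = 3.798e+08, i.e. 85.80 dB SPL.
Required insertion loss = 88 − 85.80 = 2.20 dB.

2 dB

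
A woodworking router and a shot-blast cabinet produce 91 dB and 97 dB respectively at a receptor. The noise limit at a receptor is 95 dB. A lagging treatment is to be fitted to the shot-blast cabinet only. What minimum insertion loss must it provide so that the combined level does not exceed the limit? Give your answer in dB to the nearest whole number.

The untreated sources together contribute 10^(91/10) = 1.259e+09, i.e. 91.00 dB.
The limit corresponds to 10^(95/10) = 3.162e+09; subtracting the fixed part leaves 1.903e+09 for the shot-blast cabinet, i.e. 92.80 dB.
Required insertion loss = 97 − 92.80 = 4.20 dB.

4 dB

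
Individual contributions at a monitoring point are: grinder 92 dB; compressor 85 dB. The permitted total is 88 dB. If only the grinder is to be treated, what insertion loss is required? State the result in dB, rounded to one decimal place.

7.0 dB

Fixed contribution from the other source: Σ 10^(L/10) = 10^(85/10) = 3.162e+08 (85.00 dB).
To meet 88 dB overall, the treated grinder may contribute at most 10^(88/10) − 3.162e+08 = 3.147e+08, i.e. 84.98 dB.
So the grinder must be reduced from 92 to 84.98 dB: IL = 7.02 dB.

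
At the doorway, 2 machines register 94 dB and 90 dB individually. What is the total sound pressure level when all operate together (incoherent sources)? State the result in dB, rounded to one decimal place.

For uncorrelated sources the intensities add, so convert each level to linear form, sum, and take 10·log₁₀ of the total.
Σ 10^(L/10) = 10^(94/10) + 10^(90/10) = 3.512e+09.
L_total = 10·log₁₀(3.512e+09) = 95.46 dB.

95.5 dB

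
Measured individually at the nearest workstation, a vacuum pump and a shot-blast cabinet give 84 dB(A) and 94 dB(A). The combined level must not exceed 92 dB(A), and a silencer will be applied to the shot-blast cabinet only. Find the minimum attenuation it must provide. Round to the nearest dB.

3 dB

The untreated sources together contribute 10^(84/10) = 2.512e+08, i.e. 84.00 dB(A).
To meet 92 dB(A) overall, the treated shot-blast cabinet may contribute at most 10^(92/10) − 2.512e+08 = 1.334e+09, i.e. 91.25 dB(A).
Required insertion loss = 94 − 91.25 = 2.75 dB.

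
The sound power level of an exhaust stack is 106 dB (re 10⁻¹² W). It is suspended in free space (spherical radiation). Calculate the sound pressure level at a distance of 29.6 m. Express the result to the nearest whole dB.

L_p = L_w − 10·log₁₀(4π·r²) with r = 29.6 m.
4π·r² = 1.101e+04 m², 10·log₁₀ of that is 40.418 dB.
L_p = 106 − 40.418 = 65.58 dB.

66 dB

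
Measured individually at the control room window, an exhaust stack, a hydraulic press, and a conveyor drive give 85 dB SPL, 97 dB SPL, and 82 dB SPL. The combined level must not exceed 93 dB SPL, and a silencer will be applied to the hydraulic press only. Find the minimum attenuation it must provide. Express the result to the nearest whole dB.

Everything except the hydraulic press sums to 10^(85/10) + 10^(82/10) = 4.747e+08 in linear terms, 86.76 dB SPL.
The limit corresponds to 10^(93/10) = 1.995e+09; subtracting the fixed part leaves 1.521e+09 for the hydraulic press, i.e. 91.82 dB SPL.
Required insertion loss = 97 − 91.82 = 5.18 dB.

5 dB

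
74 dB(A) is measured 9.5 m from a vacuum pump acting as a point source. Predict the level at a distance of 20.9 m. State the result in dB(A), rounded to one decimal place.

For a point source, L₂ = L₁ − 20·log₁₀(r₂/r₁).
L₂ = 74 − 20·log₁₀(20.9/9.5) = 74 − 6.848 = 67.15 dB(A).

67.2 dB(A)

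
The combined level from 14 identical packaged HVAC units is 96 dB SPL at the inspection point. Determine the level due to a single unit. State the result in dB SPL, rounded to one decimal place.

84.5 dB SPL

For N identical incoherent sources L_total = L₁ + 10·log₁₀ N, so L₁ = 96 − 10·log₁₀(14) = 96 − 11.461.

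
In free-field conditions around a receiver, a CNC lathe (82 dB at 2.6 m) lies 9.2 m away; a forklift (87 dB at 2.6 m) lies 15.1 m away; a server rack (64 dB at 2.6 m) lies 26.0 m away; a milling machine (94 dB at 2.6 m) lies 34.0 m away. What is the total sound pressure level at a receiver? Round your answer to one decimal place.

76.3 dB

Propagate each source to the receiver with L = L_ref − 20·log₁₀(r/r_ref), then add intensities.
CNC lathe: 82 − 20·log₁₀(9.2/2.6) = 82 − 10.98 = 71.02 dB.
forklift: 87 − 20·log₁₀(15.1/2.6) = 87 − 15.28 = 71.72 dB.
server rack: 64 − 20·log₁₀(26.0/2.6) = 64 − 20.00 = 44.00 dB.
milling machine: 94 − 20·log₁₀(34.0/2.6) = 94 − 22.33 = 71.67 dB.
Σ 10^(L/10) = 4.223e+07 → L_total = 10·log₁₀(4.223e+07) = 76.26 dB.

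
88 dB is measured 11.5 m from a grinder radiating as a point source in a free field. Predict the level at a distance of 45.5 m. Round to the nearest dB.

76 dB

Point-source attenuation: ΔL = 20·log₁₀(r₂/r₁) = 20·log₁₀(45.5/11.5) = 11.946 dB.
L₂ = 88 − 20·log₁₀(45.5/11.5) = 88 − 11.946 = 76.05 dB.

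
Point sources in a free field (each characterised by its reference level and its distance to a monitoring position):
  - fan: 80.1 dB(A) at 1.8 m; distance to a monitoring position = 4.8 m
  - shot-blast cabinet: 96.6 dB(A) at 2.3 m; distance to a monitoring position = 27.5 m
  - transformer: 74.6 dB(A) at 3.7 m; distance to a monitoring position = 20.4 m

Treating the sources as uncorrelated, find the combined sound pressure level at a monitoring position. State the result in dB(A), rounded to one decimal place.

76.7 dB(A)

First find each source's level at the receiver (point-source: −20·log₁₀(r/r_ref)), then combine on an intensity basis.
fan: 80.1 − 20·log₁₀(4.8/1.8) = 80.1 − 8.52 = 71.58 dB(A).
shot-blast cabinet: 96.6 − 20·log₁₀(27.5/2.3) = 96.6 − 21.55 = 75.05 dB(A).
transformer: 74.6 − 20·log₁₀(20.4/3.7) = 74.6 − 14.83 = 59.77 dB(A).
Σ 10^(L/10) = 4.731e+07 → L_total = 10·log₁₀(4.731e+07) = 76.75 dB(A).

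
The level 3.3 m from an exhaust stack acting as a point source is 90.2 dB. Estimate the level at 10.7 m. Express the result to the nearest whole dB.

For a point source, L₂ = L₁ − 20·log₁₀(r₂/r₁).
L₂ = 90.2 − 20·log₁₀(10.7/3.3) = 90.2 − 10.217 = 79.98 dB.

80 dB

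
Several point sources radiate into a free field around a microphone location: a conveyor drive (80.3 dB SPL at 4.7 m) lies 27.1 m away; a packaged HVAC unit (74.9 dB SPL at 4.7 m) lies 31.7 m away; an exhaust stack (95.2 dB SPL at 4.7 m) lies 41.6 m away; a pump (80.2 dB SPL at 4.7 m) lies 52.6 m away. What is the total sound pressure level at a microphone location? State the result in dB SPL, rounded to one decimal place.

First find each source's level at the receiver (point-source: −20·log₁₀(r/r_ref)), then combine on an intensity basis.
conveyor drive: 80.3 − 20·log₁₀(27.1/4.7) = 80.3 − 15.22 = 65.08 dB SPL.
packaged HVAC unit: 74.9 − 20·log₁₀(31.7/4.7) = 74.9 − 16.58 = 58.32 dB SPL.
exhaust stack: 95.2 − 20·log₁₀(41.6/4.7) = 95.2 − 18.94 = 76.26 dB SPL.
pump: 80.2 − 20·log₁₀(52.6/4.7) = 80.2 − 20.98 = 59.22 dB SPL.
Σ 10^(L/10) = 4.701e+07 → L_total = 10·log₁₀(4.701e+07) = 76.72 dB SPL.

76.7 dB SPL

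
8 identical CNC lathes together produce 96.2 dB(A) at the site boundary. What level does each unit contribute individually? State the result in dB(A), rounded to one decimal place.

Dividing the total intensity by 8 lowers the level by 10·log₁₀ 8 = 9.031 dB: L₁ = 96.2 − 9.031.

87.2 dB(A)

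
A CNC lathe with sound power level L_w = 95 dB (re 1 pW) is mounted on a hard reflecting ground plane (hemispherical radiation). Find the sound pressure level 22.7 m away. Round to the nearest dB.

60 dB

The power spreads over a hemisphere of area 2π·r², so L_p = L_w − 10·log₁₀(2π·r²).
2π·r² = 3238 m², 10·log₁₀ of that is 35.102 dB.
L_p = 95 − 35.102 = 59.90 dB.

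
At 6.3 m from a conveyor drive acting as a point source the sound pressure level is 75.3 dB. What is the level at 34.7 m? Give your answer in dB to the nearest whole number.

60 dB

Point-source attenuation: ΔL = 20·log₁₀(r₂/r₁) = 20·log₁₀(34.7/6.3) = 14.820 dB.
L₂ = 75.3 − 20·log₁₀(34.7/6.3) = 75.3 − 14.820 = 60.48 dB.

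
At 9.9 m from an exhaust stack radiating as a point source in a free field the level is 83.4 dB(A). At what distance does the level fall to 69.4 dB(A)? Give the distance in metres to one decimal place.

49.6 m

For a point source L₁ − L₂ = 20·log₁₀(r₂/r₁), so r₂ = r₁·10^((L₁−L₂)/20).
r₂ = 9.9·10^((83.4−69.4)/20) = 9.9·10^(14.0/20) = 49.62 m.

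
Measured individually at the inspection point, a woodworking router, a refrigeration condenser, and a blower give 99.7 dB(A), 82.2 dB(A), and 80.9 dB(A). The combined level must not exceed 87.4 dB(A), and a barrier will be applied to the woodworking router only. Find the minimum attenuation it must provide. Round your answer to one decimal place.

15.5 dB

The untreated sources together contribute 10^(82.2/10) + 10^(80.9/10) = 2.890e+08, i.e. 84.61 dB(A).
To meet 87.4 dB(A) overall, the treated woodworking router may contribute at most 10^(87.4/10) − 2.890e+08 = 2.606e+08, i.e. 84.16 dB(A).
So the woodworking router must be reduced from 99.7 to 84.16 dB(A): IL = 15.54 dB.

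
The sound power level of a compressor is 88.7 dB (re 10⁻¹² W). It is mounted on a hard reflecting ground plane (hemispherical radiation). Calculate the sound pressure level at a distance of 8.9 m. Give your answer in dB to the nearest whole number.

62 dB

Free-field hemispherical radiation: L_p = L_w − 10·log₁₀(2π·r²), r = 8.9 m.
2π·r² = 497.7 m², 10·log₁₀ of that is 26.970 dB.
L_p = 88.7 − 26.970 = 61.73 dB.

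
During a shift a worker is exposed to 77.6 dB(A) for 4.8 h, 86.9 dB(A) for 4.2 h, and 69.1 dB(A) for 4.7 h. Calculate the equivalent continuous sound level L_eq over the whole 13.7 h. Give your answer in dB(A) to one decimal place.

The energy average is taken in the linear domain: L_eq = 10·log₁₀[(Σ tᵢ·10^(Lᵢ/10))/T], T = 13.7 h.
Σ tᵢ·10^(Lᵢ/10) = 4.8·10^(77.6/10) + 4.2·10^(86.9/10) + 4.7·10^(69.1/10) = 2.371e+09.
L_eq = 10·log₁₀(2.371e+09/13.7) = 82.38 dB(A).

82.4 dB(A)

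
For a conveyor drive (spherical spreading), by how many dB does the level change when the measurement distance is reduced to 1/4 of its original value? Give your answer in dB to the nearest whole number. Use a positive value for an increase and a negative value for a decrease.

Point-source spreading: ΔL = −20·log₁₀(r₂/r₁).
ΔL = −20·log₁₀(0.25) = +12.04 dB.

+12 dB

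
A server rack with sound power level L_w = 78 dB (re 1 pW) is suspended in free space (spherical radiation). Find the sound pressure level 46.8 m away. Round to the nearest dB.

34 dB

L_p = L_w − 10·log₁₀(4π·r²) with r = 46.8 m.
4π·r² = 2.752e+04 m², 10·log₁₀ of that is 44.397 dB.
L_p = 78 − 44.397 = 33.60 dB.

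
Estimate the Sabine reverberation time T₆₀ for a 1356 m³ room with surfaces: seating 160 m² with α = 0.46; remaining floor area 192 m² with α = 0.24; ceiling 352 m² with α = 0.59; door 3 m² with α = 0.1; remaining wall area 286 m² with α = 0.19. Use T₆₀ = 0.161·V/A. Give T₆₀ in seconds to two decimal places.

0.57 s

Summing Sᵢαᵢ: 160·0.46 + 192·0.24 + 352·0.59 + 3·0.1 + 286·0.19 = 382.00 m².
T₆₀ = 0.161·V/A = 0.161·1356/382.00 = 0.572 s.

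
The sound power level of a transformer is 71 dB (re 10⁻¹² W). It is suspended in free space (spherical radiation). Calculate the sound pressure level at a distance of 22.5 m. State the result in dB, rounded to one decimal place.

L_p = L_w − 10·log₁₀(4π·r²) with r = 22.5 m.
4π·r² = 6362 m², 10·log₁₀ of that is 38.036 dB.
L_p = 71 − 38.036 = 32.96 dB.

33.0 dB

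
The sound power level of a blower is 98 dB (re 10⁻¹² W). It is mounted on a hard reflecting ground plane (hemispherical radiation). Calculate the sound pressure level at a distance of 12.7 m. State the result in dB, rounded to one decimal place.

67.9 dB

Free-field hemispherical radiation: L_p = L_w − 10·log₁₀(2π·r²), r = 12.7 m.
2π·r² = 1013 m², 10·log₁₀ of that is 30.058 dB.
L_p = 98 − 30.058 = 67.94 dB.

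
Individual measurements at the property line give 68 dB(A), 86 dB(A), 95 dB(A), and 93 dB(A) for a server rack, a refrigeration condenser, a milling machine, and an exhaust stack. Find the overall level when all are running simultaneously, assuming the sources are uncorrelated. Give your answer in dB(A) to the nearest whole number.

97 dB(A)

For uncorrelated sources the intensities add, so convert each level to linear form, sum, and take 10·log₁₀ of the total.
Σ 10^(L/10) = 10^(68/10) + 10^(86/10) + 10^(95/10) + 10^(93/10) = 5.562e+09.
L_total = 10·log₁₀(5.562e+09) = 97.45 dB(A).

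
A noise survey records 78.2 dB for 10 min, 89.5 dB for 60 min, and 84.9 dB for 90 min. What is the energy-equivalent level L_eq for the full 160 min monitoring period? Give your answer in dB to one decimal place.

L_eq = 10·log₁₀[(1/T)·Σ tᵢ·10^(Lᵢ/10)] with T = 160 min.
Σ tᵢ·10^(Lᵢ/10) = 10·10^(78.2/10) + 60·10^(89.5/10) + 90·10^(84.9/10) = 8.195e+10.
L_eq = 10·log₁₀(8.195e+10/160) = 87.09 dB.

87.1 dB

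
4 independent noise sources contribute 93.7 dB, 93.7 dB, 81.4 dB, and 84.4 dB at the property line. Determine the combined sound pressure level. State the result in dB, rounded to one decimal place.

97.1 dB

For uncorrelated sources the intensities add, so convert each level to linear form, sum, and take 10·log₁₀ of the total.
Σ 10^(L/10) = 10^(93.7/10) + 10^(93.7/10) + 10^(81.4/10) + 10^(84.4/10) = 5.102e+09.
L_total = 10·log₁₀(5.102e+09) = 97.08 dB.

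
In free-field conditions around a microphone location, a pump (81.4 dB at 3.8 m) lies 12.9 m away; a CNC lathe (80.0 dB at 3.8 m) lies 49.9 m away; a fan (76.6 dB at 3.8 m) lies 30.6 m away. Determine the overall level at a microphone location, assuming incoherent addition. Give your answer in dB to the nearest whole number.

Propagate each source to the receiver with L = L_ref − 20·log₁₀(r/r_ref), then add intensities.
pump: 81.4 − 20·log₁₀(12.9/3.8) = 81.4 − 10.62 = 70.78 dB.
CNC lathe: 80.0 − 20·log₁₀(49.9/3.8) = 80.0 − 22.37 = 57.63 dB.
fan: 76.6 − 20·log₁₀(30.6/3.8) = 76.6 − 18.12 = 58.48 dB.
Σ 10^(L/10) = 1.326e+07 → L_total = 10·log₁₀(1.326e+07) = 71.23 dB.

71 dB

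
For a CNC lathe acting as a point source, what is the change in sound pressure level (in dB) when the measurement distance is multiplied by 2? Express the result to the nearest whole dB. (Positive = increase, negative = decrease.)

With spherical spreading the level changes by −20·log₁₀(r₂/r₁).
ΔL = −20·log₁₀(2) = -6.02 dB.

-6 dB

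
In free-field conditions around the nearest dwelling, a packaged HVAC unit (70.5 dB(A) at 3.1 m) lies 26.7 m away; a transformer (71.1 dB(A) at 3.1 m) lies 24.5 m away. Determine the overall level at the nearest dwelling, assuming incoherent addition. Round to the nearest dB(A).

56 dB(A)

Propagate each source to the receiver with L = L_ref − 20·log₁₀(r/r_ref), then add intensities.
packaged HVAC unit: 70.5 − 20·log₁₀(26.7/3.1) = 70.5 − 18.70 = 51.80 dB(A).
transformer: 71.1 − 20·log₁₀(24.5/3.1) = 71.1 − 17.96 = 53.14 dB(A).
Σ 10^(L/10) = 3.575e+05 → L_total = 10·log₁₀(3.575e+05) = 55.53 dB(A).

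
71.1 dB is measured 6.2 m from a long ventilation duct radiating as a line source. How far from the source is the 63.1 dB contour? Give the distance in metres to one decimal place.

39.1 m

Line-source spreading drops the level by 10·log₁₀(r₂/r₁); inverting, r₂/r₁ = 10^(ΔL/10).
r₂ = 6.2·10^((71.1−63.1)/10) = 6.2·10^(8.0/10) = 39.12 m.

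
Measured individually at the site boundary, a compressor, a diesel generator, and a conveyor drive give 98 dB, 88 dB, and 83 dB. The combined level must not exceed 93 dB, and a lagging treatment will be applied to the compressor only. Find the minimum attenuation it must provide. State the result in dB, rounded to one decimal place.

Fixed contribution from the other sources: Σ 10^(L/10) = 10^(88/10) + 10^(83/10) = 8.305e+08 (89.19 dB).
The limit corresponds to 10^(93/10) = 1.995e+09; subtracting the fixed part leaves 1.165e+09 for the compressor, i.e. 90.66 dB.
So the compressor must be reduced from 98 to 90.66 dB: IL = 7.34 dB.

7.3 dB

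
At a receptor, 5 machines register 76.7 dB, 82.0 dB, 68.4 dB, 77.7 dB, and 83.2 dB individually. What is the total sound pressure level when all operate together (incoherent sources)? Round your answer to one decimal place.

Incoherent sources combine by intensity addition: L_total = 10·log₁₀(Σ 10^(L_i/10)).
Σ 10^(L/10) = 10^(76.7/10) + 10^(82.0/10) + 10^(68.4/10) + 10^(77.7/10) + 10^(83.2/10) = 4.800e+08.
L_total = 10·log₁₀(4.800e+08) = 86.81 dB.

86.8 dB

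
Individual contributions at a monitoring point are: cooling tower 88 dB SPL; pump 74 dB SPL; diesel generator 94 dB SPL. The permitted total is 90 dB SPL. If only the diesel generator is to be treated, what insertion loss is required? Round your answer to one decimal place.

8.6 dB

Fixed contribution from the other sources: Σ 10^(L/10) = 10^(88/10) + 10^(74/10) = 6.561e+08 (88.17 dB SPL).
To meet 90 dB SPL overall, the treated diesel generator may contribute at most 10^(90/10) − 6.561e+08 = 3.439e+08, i.e. 85.36 dB SPL.
So the diesel generator must be reduced from 94 to 85.36 dB SPL: IL = 8.64 dB.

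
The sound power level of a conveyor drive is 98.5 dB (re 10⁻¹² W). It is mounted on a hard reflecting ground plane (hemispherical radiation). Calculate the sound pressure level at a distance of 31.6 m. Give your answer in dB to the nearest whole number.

61 dB

The power spreads over a hemisphere of area 2π·r², so L_p = L_w − 10·log₁₀(2π·r²).
2π·r² = 6274 m², 10·log₁₀ of that is 37.976 dB.
L_p = 98.5 − 37.976 = 60.52 dB.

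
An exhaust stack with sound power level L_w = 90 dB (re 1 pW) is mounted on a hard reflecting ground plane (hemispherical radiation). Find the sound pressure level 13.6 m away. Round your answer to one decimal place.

The power spreads over a hemisphere of area 2π·r², so L_p = L_w − 10·log₁₀(2π·r²).
2π·r² = 1162 m², 10·log₁₀ of that is 30.653 dB.
L_p = 90 − 30.653 = 59.35 dB.

59.3 dB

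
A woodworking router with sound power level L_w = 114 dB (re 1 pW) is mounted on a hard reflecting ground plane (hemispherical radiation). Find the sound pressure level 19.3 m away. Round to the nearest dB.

L_p = L_w − 10·log₁₀(2π·r²) with r = 19.3 m.
2π·r² = 2340 m², 10·log₁₀ of that is 33.693 dB.
L_p = 114 − 33.693 = 80.31 dB.

80 dB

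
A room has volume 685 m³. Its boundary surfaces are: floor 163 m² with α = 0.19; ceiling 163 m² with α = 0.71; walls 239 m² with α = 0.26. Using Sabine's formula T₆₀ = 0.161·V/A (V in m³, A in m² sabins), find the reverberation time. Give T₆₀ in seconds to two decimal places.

0.53 s

A = Σ Sᵢαᵢ = 163·0.19 + 163·0.71 + 239·0.26 = 208.84 m².
T₆₀ = 0.161 × 685 / 208.84 = 0.528 s.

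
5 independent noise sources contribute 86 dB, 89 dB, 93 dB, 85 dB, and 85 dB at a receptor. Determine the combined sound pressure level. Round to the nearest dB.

96 dB

For uncorrelated sources the intensities add, so convert each level to linear form, sum, and take 10·log₁₀ of the total.
Σ 10^(L/10) = 10^(86/10) + 10^(89/10) + 10^(93/10) + 10^(85/10) + 10^(85/10) = 3.820e+09.
L_total = 10·log₁₀(3.820e+09) = 95.82 dB.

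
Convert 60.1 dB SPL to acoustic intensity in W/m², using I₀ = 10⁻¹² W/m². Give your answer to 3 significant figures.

I = I₀·10^(L/10) = 10⁻¹² × 10^(60.1/10) = 10^(-5.990).

1.02e-06 W/m²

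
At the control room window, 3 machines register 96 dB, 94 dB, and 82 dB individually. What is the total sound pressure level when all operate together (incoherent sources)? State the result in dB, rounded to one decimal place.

98.2 dB

Incoherent sources combine by intensity addition: L_total = 10·log₁₀(Σ 10^(L_i/10)).
Σ 10^(L/10) = 10^(96/10) + 10^(94/10) + 10^(82/10) = 6.651e+09.
L_total = 10·log₁₀(6.651e+09) = 98.23 dB.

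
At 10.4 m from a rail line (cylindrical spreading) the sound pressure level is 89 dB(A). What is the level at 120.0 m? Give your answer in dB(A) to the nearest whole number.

78 dB(A)

Cylindrical spreading from a line source gives a 10·log₁₀(r₂/r₁) drop.
L₂ = 89 − 10·log₁₀(120.0/10.4) = 89 − 10.621 = 78.38 dB(A).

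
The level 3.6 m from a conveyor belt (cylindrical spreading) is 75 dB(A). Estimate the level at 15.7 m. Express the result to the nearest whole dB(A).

69 dB(A)

Line-source attenuation: ΔL = 10·log₁₀(r₂/r₁) = 10·log₁₀(15.7/3.6) = 6.396 dB.
L₂ = 75 − 10·log₁₀(15.7/3.6) = 75 − 6.396 = 68.60 dB(A).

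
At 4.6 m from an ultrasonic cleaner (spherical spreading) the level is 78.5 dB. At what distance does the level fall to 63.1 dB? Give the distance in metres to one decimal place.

27.1 m

Point-source spreading drops the level by 20·log₁₀(r₂/r₁); inverting, r₂/r₁ = 10^(ΔL/20).
r₂ = 4.6·10^((78.5−63.1)/20) = 4.6·10^(15.4/20) = 27.09 m.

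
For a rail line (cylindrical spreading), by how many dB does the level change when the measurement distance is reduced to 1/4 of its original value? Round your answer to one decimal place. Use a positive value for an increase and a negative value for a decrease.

+6.0 dB

With cylindrical spreading the level changes by −10·log₁₀(r₂/r₁).
ΔL = −10·log₁₀(0.25) = +6.02 dB.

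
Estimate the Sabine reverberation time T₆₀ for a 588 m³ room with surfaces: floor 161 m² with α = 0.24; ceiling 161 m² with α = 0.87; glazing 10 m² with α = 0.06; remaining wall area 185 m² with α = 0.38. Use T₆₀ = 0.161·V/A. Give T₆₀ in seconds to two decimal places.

Summing Sᵢαᵢ: 161·0.24 + 161·0.87 + 10·0.06 + 185·0.38 = 249.61 m².
T₆₀ = 0.161·V/A = 0.161·588/249.61 = 0.379 s.

0.38 s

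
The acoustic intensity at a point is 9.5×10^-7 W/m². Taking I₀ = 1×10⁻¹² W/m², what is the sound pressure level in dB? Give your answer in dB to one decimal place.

Dividing by I₀ shifts the exponent by 12: I/I₀ = 9.5×10^5.
L = 10·(0.9777 + 5) = 59.78 dB.

59.8 dB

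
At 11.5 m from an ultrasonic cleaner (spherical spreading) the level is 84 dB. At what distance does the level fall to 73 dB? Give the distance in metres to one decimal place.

For a point source L₁ − L₂ = 20·log₁₀(r₂/r₁), so r₂ = r₁·10^((L₁−L₂)/20).
r₂ = 11.5·10^((84−73)/20) = 11.5·10^(11.0/20) = 40.80 m.

40.8 m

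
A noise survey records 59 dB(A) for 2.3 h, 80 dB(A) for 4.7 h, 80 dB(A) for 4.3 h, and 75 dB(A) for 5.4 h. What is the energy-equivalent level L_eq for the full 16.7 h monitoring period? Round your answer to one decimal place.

78.1 dB(A)

The energy average is taken in the linear domain: L_eq = 10·log₁₀[(Σ tᵢ·10^(Lᵢ/10))/T], T = 16.7 h.
Σ tᵢ·10^(Lᵢ/10) = 2.3·10^(59/10) + 4.7·10^(80/10) + 4.3·10^(80/10) + 5.4·10^(75/10) = 1.073e+09.
L_eq = 10·log₁₀(1.073e+09/16.7) = 78.08 dB(A).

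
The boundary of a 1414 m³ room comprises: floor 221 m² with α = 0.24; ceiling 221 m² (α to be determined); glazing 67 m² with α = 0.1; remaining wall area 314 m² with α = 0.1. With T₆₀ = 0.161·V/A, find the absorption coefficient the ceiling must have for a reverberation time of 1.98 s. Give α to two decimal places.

A = 0.161·V/T₆₀ = 0.161·1414/1.98 = 114.98 m² sabins.
Absorption from the other surfaces = 221·0.24 + 67·0.1 + 314·0.1 = 91.14 m², so the ceiling must supply 23.84 m² over 221 m².
α = 23.84/221 = 0.108.

0.11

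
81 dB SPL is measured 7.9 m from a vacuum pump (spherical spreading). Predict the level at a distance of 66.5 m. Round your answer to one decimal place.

Spherical spreading from a point source gives a 20·log₁₀(r₂/r₁) drop.
L₂ = 81 − 20·log₁₀(66.5/7.9) = 81 − 18.504 = 62.50 dB SPL.

62.5 dB SPL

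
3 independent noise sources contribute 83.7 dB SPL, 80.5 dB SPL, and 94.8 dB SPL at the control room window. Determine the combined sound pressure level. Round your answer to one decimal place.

95.3 dB SPL

Incoherent sources combine by intensity addition: L_total = 10·log₁₀(Σ 10^(L_i/10)).
Σ 10^(L/10) = 10^(83.7/10) + 10^(80.5/10) + 10^(94.8/10) = 3.367e+09.
L_total = 10·log₁₀(3.367e+09) = 95.27 dB SPL.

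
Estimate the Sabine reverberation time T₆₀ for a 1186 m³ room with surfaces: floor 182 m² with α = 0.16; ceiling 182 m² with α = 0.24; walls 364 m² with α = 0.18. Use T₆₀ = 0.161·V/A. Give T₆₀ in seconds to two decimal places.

1.38 s

Summing Sᵢαᵢ: 182·0.16 + 182·0.24 + 364·0.18 = 138.32 m².
T₆₀ = 0.161·V/A = 0.161·1186/138.32 = 1.380 s.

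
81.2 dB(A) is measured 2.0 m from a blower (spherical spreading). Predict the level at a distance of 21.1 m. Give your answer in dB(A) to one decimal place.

60.7 dB(A)

Point-source attenuation: ΔL = 20·log₁₀(r₂/r₁) = 20·log₁₀(21.1/2.0) = 20.465 dB.
L₂ = 81.2 − 20·log₁₀(21.1/2.0) = 81.2 − 20.465 = 60.73 dB(A).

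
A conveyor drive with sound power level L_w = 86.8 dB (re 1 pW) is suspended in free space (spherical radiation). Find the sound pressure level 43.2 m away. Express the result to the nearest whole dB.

43 dB

Free-field spherical radiation: L_p = L_w − 10·log₁₀(4π·r²), r = 43.2 m.
4π·r² = 2.345e+04 m², 10·log₁₀ of that is 43.702 dB.
L_p = 86.8 − 43.702 = 43.10 dB.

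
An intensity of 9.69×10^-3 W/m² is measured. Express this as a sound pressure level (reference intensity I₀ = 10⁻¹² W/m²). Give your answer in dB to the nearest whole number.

100 dB

L = 10·log₁₀(I/I₀) = 10·log₁₀(9.69×10^-3/10⁻¹²) = 10·log₁₀(9.69×10^9).
L = 10·(0.9863 + 9) = 99.86 dB.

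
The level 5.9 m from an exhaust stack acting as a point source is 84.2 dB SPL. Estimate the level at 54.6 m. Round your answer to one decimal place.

Spherical spreading from a point source gives a 20·log₁₀(r₂/r₁) drop.
L₂ = 84.2 − 20·log₁₀(54.6/5.9) = 84.2 − 19.327 = 64.87 dB SPL.

64.9 dB SPL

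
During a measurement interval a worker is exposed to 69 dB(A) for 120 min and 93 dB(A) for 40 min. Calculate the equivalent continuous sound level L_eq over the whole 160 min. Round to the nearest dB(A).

The energy average is taken in the linear domain: L_eq = 10·log₁₀[(Σ tᵢ·10^(Lᵢ/10))/T], T = 160 min.
Σ tᵢ·10^(Lᵢ/10) = 120·10^(69/10) + 40·10^(93/10) = 8.076e+10.
L_eq = 10·log₁₀(8.076e+10/160) = 87.03 dB(A).

87 dB(A)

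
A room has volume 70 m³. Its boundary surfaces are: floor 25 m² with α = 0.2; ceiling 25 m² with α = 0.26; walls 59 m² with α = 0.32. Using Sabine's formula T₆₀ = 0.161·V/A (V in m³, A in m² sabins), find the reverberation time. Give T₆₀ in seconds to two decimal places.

0.37 s

Summing Sᵢαᵢ: 25·0.2 + 25·0.26 + 59·0.32 = 30.38 m².
T₆₀ = 0.161 × 70 / 30.38 = 0.371 s.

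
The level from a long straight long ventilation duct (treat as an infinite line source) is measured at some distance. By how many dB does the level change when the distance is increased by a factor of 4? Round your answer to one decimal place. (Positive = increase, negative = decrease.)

-6.0 dB

With cylindrical spreading the level changes by −10·log₁₀(r₂/r₁).
ΔL = −10·log₁₀(4) = -6.02 dB.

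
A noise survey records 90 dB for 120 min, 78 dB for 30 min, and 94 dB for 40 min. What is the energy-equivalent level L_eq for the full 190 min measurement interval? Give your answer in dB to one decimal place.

90.7 dB

The energy average is taken in the linear domain: L_eq = 10·log₁₀[(Σ tᵢ·10^(Lᵢ/10))/T], T = 190 min.
Σ tᵢ·10^(Lᵢ/10) = 120·10^(90/10) + 30·10^(78/10) + 40·10^(94/10) = 2.224e+11.
L_eq = 10·log₁₀(2.224e+11/190) = 90.68 dB.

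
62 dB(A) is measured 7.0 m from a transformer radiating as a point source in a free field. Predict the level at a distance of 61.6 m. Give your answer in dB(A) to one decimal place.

For a point source, L₂ = L₁ − 20·log₁₀(r₂/r₁).
L₂ = 62 − 20·log₁₀(61.6/7.0) = 62 − 18.890 = 43.11 dB(A).

43.1 dB(A)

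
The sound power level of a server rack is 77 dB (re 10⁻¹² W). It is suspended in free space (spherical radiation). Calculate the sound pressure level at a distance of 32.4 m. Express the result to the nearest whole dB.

36 dB

The power spreads over a sphere of area 4π·r², so L_p = L_w − 10·log₁₀(4π·r²).
4π·r² = 1.319e+04 m², 10·log₁₀ of that is 41.203 dB.
L_p = 77 − 41.203 = 35.80 dB.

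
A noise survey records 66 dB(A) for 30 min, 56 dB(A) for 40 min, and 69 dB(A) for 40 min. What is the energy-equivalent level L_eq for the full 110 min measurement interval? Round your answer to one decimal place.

66.1 dB(A)

L_eq = 10·log₁₀[(1/T)·Σ tᵢ·10^(Lᵢ/10)] with T = 110 min.
Σ tᵢ·10^(Lᵢ/10) = 30·10^(66/10) + 40·10^(56/10) + 40·10^(69/10) = 4.531e+08.
L_eq = 10·log₁₀(4.531e+08/110) = 66.15 dB(A).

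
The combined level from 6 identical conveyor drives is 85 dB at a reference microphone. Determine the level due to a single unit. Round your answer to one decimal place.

77.2 dB

Dividing the total intensity by 6 lowers the level by 10·log₁₀ 6 = 7.782 dB: L₁ = 85 − 7.782.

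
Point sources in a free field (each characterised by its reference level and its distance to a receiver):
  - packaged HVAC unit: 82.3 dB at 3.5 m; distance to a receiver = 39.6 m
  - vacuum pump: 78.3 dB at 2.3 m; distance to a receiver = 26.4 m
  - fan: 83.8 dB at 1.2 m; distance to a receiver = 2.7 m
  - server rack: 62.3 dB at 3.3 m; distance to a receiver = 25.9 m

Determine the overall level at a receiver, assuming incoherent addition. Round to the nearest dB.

77 dB

Propagate each source to the receiver with L = L_ref − 20·log₁₀(r/r_ref), then add intensities.
packaged HVAC unit: 82.3 − 20·log₁₀(39.6/3.5) = 82.3 − 21.07 = 61.23 dB.
vacuum pump: 78.3 − 20·log₁₀(26.4/2.3) = 78.3 − 21.20 = 57.10 dB.
fan: 83.8 − 20·log₁₀(2.7/1.2) = 83.8 − 7.04 = 76.76 dB.
server rack: 62.3 − 20·log₁₀(25.9/3.3) = 62.3 − 17.90 = 44.40 dB.
Σ 10^(L/10) = 4.925e+07 → L_total = 10·log₁₀(4.925e+07) = 76.92 dB.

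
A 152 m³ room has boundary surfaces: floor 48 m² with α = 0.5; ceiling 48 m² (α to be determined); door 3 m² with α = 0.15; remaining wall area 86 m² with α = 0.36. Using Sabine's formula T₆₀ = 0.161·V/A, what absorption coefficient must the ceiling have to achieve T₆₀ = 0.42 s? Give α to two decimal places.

A = 0.161·V/T₆₀ = 0.161·152/0.42 = 58.27 m² sabins.
Absorption from the other surfaces = 48·0.5 + 3·0.15 + 86·0.36 = 55.41 m², so the ceiling must supply 2.86 m² over 48 m².
α = 2.86/48 = 0.060.

0.06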